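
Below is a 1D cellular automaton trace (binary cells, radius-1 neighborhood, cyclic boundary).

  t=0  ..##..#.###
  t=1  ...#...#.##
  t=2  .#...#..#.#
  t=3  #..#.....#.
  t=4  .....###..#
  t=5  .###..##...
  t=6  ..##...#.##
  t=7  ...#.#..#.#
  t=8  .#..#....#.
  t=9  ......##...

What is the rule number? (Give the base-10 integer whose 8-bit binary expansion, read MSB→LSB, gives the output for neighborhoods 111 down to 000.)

  ### -> #   bit 7 = 1  t=0,i=9
  ##. -> #   bit 6 = 1  t=0,i=3
  #.# -> #   bit 5 = 1  t=0,i=7
  #.. -> .   bit 4 = 0  t=0,i=0
  .## -> .   bit 3 = 0  t=0,i=2
  .#. -> .   bit 2 = 0  t=0,i=6
  ..# -> .   bit 1 = 0  t=0,i=1
  ... -> #   bit 0 = 1  t=1,i=1
  bits 11100001 = 225

225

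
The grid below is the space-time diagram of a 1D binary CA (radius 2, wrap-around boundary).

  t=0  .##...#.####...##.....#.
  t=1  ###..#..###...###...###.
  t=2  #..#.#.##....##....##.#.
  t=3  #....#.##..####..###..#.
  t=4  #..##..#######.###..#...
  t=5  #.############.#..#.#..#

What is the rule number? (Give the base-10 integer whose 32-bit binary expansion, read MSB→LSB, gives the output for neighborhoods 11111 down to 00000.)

3807940830

  #####|#  b31=1 t=4,i=9
  ####.|#  b30=1 t=0,i=10
  ###.#|#  b29=1 t=1,i=22
  ###..|.  b28=0 t=0,i=11
  ##.##|.  b27=0 t=1,i=23
  ##.#.|.  b26=0 t=2,i=21
  ##..#|#  b25=1 t=1,i=3
  ##...|.  b24=0 t=0,i=3
  #.###|#  b23=1 t=0,i=8
  #.##.|#  b22=1 t=2,i=7
  #.#.#|#  b21=1 t=2,i=5
  #.#..|#  b20=1 t=2,i=0
  #..##|#  b19=1 t=0,i=0
  #..#.|.  b18=0 t=1,i=4
  #...#|.  b17=0 t=0,i=4
  #....|.  b16=0 t=0,i=18
  .####|#  b15=1 t=0,i=9
  .###.|.  b14=0 t=1,i=1
  .##.#|.  b13=0 t=2,i=20
  .##..|#  b12=1 t=0,i=2
  .#.##|.  b11=0 t=0,i=7
  .#.#.|.  b10=0 t=2,i=4
  .#..#|.  b9=0 t=0,i=23
  .#...|.  b8=0 t=3,i=1
  ..###|#  b7=1 t=1,i=8
  ..##.|#  b6=1 t=0,i=1
  ..#.#|.  b5=0 t=0,i=6
  ..#..|#  b4=1 t=0,i=22
  ...##|#  b3=1 t=0,i=14
  ...#.|#  b2=1 t=0,i=5
  ....#|#  b1=1 t=0,i=20
  .....|.  b0=0 t=0,i=19
  bits 11100010111110001001000011011110 = 3807940830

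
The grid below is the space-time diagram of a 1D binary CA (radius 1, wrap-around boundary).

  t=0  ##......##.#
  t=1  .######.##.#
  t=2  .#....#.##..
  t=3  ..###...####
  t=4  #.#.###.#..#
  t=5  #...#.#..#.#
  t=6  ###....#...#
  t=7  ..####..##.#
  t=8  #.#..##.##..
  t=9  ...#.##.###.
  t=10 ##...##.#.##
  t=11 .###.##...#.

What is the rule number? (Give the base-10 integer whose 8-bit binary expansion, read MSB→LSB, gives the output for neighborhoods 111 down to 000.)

  nb ###: next=.  (t=0,i=0, bit7=0)
  nb ##.: next=#  (t=0,i=1, bit6=1)
  nb #.#: next=.  (t=0,i=10, bit5=0)
  nb #..: next=#  (t=0,i=2, bit4=1)
  nb .##: next=#  (t=0,i=8, bit3=1)
  nb .#.: next=.  (t=1,i=11, bit2=0)
  nb ..#: next=.  (t=0,i=7, bit1=0)
  nb ...: next=#  (t=0,i=3, bit0=1)
  bits 01011001 = 89

89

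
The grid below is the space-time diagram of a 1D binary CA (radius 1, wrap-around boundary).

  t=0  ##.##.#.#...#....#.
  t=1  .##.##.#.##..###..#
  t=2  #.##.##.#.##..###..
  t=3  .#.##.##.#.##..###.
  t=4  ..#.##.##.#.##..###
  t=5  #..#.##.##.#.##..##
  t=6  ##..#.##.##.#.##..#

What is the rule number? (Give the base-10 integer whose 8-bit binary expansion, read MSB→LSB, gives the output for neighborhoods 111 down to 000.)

241

  ### -> #   bit 7 = 1  t=1,i=14
  ##. -> #   bit 6 = 1  t=0,i=1
  #.# -> #   bit 5 = 1  t=0,i=2
  #.. -> #   bit 4 = 1  t=0,i=9
  .## -> .   bit 3 = 0  t=0,i=0
  .#. -> .   bit 2 = 0  t=0,i=6
  ..# -> .   bit 1 = 0  t=0,i=11
  ... -> #   bit 0 = 1  t=0,i=10
  bits 11110001 = 241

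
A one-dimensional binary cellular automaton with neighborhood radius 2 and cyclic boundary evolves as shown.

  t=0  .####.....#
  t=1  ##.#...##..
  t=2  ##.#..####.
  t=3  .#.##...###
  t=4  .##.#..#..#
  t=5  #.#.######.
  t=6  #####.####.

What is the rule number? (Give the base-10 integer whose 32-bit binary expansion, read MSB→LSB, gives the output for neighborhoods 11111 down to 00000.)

  ##### -> #   bit 31 = 1  t=5,i=6
  ####. -> #   bit 30 = 1  t=0,i=3
  ###.# -> #   bit 29 = 1  t=2,i=9
  ###.. -> .   bit 28 = 0  t=0,i=4
  ##.## -> #   bit 27 = 1  t=2,i=10
  ##.#. -> .   bit 26 = 0  t=1,i=2
  ##..# -> #   bit 25 = 1  t=1,i=9
  ##... -> .   bit 24 = 0  t=0,i=5
  #.### -> #   bit 23 = 1  t=0,i=1
  #.##. -> .   bit 22 = 0  t=2,i=0
  #.#.# -> #   bit 21 = 1  t=3,i=1
  #.#.. -> #   bit 20 = 1  t=1,i=3
  #..## -> .   bit 19 = 0  t=1,i=10
  #..#. -> #   bit 18 = 1  t=4,i=6
  #...# -> .   bit 17 = 0  t=1,i=5
  #.... -> .   bit 16 = 0  t=0,i=6
  .#### -> .   bit 15 = 0  t=0,i=2
  .###. -> .   bit 14 = 0  t=3,i=9
  .##.# -> #   bit 13 = 1  t=1,i=1
  .##.. -> #   bit 12 = 1  t=1,i=8
  .#.## -> #   bit 11 = 1  t=0,i=0
  .#.#. -> #   bit 10 = 1  t=5,i=1
  .#..# -> #   bit 9 = 1  t=2,i=4
  .#... -> .   bit 8 = 0  t=1,i=4
  ..### -> .   bit 7 = 0  t=2,i=6
  ..##. -> #   bit 6 = 1  t=1,i=0
  ..#.# -> .   bit 5 = 0  t=0,i=10
  ..#.. -> #   bit 4 = 1  t=4,i=7
  ...## -> #   bit 3 = 1  t=1,i=6
  ...#. -> .   bit 2 = 0  t=0,i=9
  ....# -> #   bit 1 = 1  t=0,i=8
  ..... -> #   bit 0 = 1  t=0,i=7
  bits 11101010101101000011111001011011 = 3937680987

3937680987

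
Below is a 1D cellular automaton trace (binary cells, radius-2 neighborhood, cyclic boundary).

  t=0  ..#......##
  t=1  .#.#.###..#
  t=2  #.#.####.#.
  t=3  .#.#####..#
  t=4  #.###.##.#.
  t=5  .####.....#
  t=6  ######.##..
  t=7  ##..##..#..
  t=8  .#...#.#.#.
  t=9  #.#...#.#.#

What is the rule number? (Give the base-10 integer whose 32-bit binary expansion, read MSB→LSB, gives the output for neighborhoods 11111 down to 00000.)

1904533379

  ##### -> .   bit 31 = 0  t=3,i=5
  ####. -> #   bit 30 = 1  t=2,i=6
  ###.# -> #   bit 29 = 1  t=2,i=7
  ###.. -> #   bit 28 = 1  t=1,i=7
  ##.## -> .   bit 27 = 0  t=4,i=5
  ##.#. -> .   bit 26 = 0  t=2,i=8
  ##..# -> .   bit 25 = 0  t=0,i=0
  ##... -> #   bit 24 = 1  t=5,i=5
  #.### -> #   bit 23 = 1  t=1,i=5
  #.##. -> .   bit 22 = 0  t=4,i=6
  #.#.# -> .   bit 21 = 0  t=1,i=1
  #.#.. -> .   bit 20 = 0  t=8,i=9
  #..## -> .   bit 19 = 0  t=6,i=10
  #..#. -> #   bit 18 = 1  t=0,i=1
  #...# -> .   bit 17 = 0  t=8,i=3
  #.... -> .   bit 16 = 0  t=0,i=4
  .#### -> #   bit 15 = 1  t=2,i=5
  .###. -> #   bit 14 = 1  t=1,i=6
  .##.# -> .   bit 13 = 0  t=4,i=7
  .##.. -> #   bit 12 = 1  t=0,i=10
  .#.## -> #   bit 11 = 1  t=1,i=4
  .#.#. -> #   bit 10 = 1  t=1,i=0
  .#..# -> #   bit 9 = 1  t=7,i=9
  .#... -> #   bit 8 = 1  t=0,i=3
  ..### -> #   bit 7 = 1  t=6,i=0
  ..##. -> .   bit 6 = 0  t=0,i=9
  ..#.# -> .   bit 5 = 0  t=1,i=10
  ..#.. -> .   bit 4 = 0  t=0,i=2
  ...## -> .   bit 3 = 0  t=0,i=8
  ...#. -> .   bit 2 = 0  t=5,i=9
  ....# -> #   bit 1 = 1  t=0,i=7
  ..... -> #   bit 0 = 1  t=0,i=5
  bits 01110001100001001101111110000011 = 1904533379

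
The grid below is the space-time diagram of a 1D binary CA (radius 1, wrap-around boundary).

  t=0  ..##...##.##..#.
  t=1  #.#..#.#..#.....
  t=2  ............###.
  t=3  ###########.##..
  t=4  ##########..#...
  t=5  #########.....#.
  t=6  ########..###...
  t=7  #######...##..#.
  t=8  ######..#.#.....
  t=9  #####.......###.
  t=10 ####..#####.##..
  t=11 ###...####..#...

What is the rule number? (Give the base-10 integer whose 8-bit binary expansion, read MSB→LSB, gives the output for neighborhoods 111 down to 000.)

  ### -> #   bit 7 = 1  t=2,i=13
  ##. -> .   bit 6 = 0  t=0,i=3
  #.# -> .   bit 5 = 0  t=0,i=9
  #.. -> .   bit 4 = 0  t=0,i=4
  .## -> #   bit 3 = 1  t=0,i=2
  .#. -> .   bit 2 = 0  t=0,i=14
  ..# -> .   bit 1 = 0  t=0,i=1
  ... -> #   bit 0 = 1  t=0,i=0
  bits 10001001 = 137

137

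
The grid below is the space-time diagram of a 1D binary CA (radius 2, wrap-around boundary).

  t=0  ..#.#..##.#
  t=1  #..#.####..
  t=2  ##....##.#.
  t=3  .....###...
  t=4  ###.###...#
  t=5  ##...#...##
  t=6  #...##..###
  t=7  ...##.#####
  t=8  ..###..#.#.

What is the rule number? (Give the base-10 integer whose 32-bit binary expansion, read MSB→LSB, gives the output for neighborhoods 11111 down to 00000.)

1107879645

  nb #####: next=.  (t=7,i=8, bit31=0)
  nb ####.: next=#  (t=1,i=7, bit30=1)
  nb ###.#: next=.  (t=4,i=2, bit29=0)
  nb ###..: next=.  (t=1,i=8, bit28=0)
  nb ##.##: next=.  (t=4,i=3, bit27=0)
  nb ##.#.: next=.  (t=0,i=9, bit26=0)
  nb ##..#: next=#  (t=1,i=9, bit25=1)
  nb ##...: next=.  (t=2,i=2, bit24=0)
  nb #.###: next=.  (t=1,i=5, bit23=0)
  nb #.##.: next=.  (t=2,i=0, bit22=0)
  nb #.#.#: next=.  (t=2,i=9, bit21=0)
  nb #.#..: next=.  (t=0,i=4, bit20=0)
  nb #..##: next=#  (t=0,i=6, bit19=1)
  nb #..#.: next=.  (t=0,i=1, bit18=0)
  nb #...#: next=.  (t=4,i=8, bit17=0)
  nb #....: next=.  (t=2,i=3, bit16=0)
  nb .####: next=#  (t=1,i=6, bit15=1)
  nb .###.: next=#  (t=3,i=6, bit14=1)
  nb .##.#: next=#  (t=0,i=8, bit13=1)
  nb .##..: next=.  (t=2,i=1, bit12=0)
  nb .#.##: next=.  (t=1,i=4, bit11=0)
  nb .#.#.: next=#  (t=0,i=3, bit10=1)
  nb .#..#: next=#  (t=0,i=0, bit9=1)
  nb .#...: next=.  (t=5,i=6, bit8=0)
  nb ..###: next=#  (t=3,i=5, bit7=1)
  nb ..##.: next=#  (t=0,i=7, bit6=1)
  nb ..#.#: next=.  (t=0,i=2, bit5=0)
  nb ..#..: next=#  (t=1,i=0, bit4=1)
  nb ...##: next=#  (t=2,i=5, bit3=1)
  nb ...#.: next=#  (t=5,i=4, bit2=1)
  nb ....#: next=.  (t=2,i=4, bit1=0)
  nb .....: next=#  (t=3,i=0, bit0=1)
  bits 01000010000010001110011011011101 = 1107879645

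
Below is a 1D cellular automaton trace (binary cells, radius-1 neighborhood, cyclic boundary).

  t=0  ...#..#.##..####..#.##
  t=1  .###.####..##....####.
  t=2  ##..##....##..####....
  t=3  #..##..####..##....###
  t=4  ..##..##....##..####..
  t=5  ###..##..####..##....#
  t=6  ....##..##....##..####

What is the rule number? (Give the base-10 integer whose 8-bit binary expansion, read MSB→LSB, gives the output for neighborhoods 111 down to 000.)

47

  ### -> .   bit 7 = 0  t=0,i=13
  ##. -> .   bit 6 = 0  t=0,i=9
  #.# -> #   bit 5 = 1  t=0,i=7
  #.. -> .   bit 4 = 0  t=0,i=0
  .## -> #   bit 3 = 1  t=0,i=8
  .#. -> #   bit 2 = 1  t=0,i=3
  ..# -> #   bit 1 = 1  t=0,i=2
  ... -> #   bit 0 = 1  t=0,i=1
  bits 00101111 = 47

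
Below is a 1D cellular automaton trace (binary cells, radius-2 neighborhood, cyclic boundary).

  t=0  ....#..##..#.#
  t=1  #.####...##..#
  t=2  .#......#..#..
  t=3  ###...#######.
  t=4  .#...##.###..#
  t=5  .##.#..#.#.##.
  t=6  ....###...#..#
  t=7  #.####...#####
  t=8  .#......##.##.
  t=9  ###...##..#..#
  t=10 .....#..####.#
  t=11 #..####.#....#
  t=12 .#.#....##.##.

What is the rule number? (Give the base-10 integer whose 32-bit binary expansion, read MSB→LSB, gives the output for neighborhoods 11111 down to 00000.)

2316585886

  [31] ##### => #  t=3,i=8
  [30] ####. => .  t=1,i=4
  [29] ###.# => .  t=3,i=12
  [28] ###.. => .  t=1,i=5
  [27] ##.## => #  t=1,i=1
  [26] ##.#. => .  t=5,i=3
  [25] ##..# => #  t=0,i=9
  [24] ##... => .  t=1,i=6
  [23] #.### => .  t=1,i=2
  [22] #.##. => .  t=5,i=11
  [21] #.#.# => .  t=5,i=9
  [20] #.#.. => #  t=0,i=13
  [19] #..## => .  t=0,i=6
  [18] #..#. => #  t=0,i=10
  [17] #...# => .  t=1,i=7
  [16] #.... => .  t=0,i=1
  [15] .#### => .  t=1,i=3
  [14] .###. => #  t=3,i=1
  [13] .##.# => .  t=1,i=0
  [12] .##.. => .  t=0,i=8
  [11] .#.## => #  t=5,i=10
  [10] .#.#. => .  t=0,i=12
  [9] .#..# => #  t=0,i=5
  [8] .#... => #  t=0,i=0
  [7] ..### => #  t=3,i=6
  [6] ..##. => .  t=0,i=7
  [5] ..#.# => .  t=0,i=11
  [4] ..#.. => #  t=0,i=4
  [3] ...## => #  t=1,i=8
  [2] ...#. => #  t=0,i=3
  [1] ....# => #  t=0,i=2
  [0] ..... => .  t=2,i=4
  bits 10001010000101000100101110011110 = 2316585886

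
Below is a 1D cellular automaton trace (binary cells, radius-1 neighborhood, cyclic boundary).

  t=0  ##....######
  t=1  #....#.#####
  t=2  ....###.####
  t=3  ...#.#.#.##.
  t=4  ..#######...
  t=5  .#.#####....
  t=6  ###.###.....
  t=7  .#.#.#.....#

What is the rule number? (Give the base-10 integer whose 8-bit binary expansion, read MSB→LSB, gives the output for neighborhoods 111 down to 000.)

  [7] ### => #  t=0,i=0
  [6] ##. => .  t=0,i=1
  [5] #.# => #  t=1,i=6
  [4] #.. => .  t=0,i=2
  [3] .## => .  t=0,i=6
  [2] .#. => #  t=1,i=5
  [1] ..# => #  t=0,i=5
  [0] ... => .  t=0,i=3
  bits 10100110 = 166

166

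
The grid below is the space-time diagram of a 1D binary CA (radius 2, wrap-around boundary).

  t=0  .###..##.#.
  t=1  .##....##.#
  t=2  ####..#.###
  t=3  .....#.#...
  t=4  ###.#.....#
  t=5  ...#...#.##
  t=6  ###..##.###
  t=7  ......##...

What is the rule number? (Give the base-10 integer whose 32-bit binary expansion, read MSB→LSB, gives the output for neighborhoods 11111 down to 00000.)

  nb #####: next=.  (t=2,i=0, bit31=0)
  nb ####.: next=.  (t=2,i=2, bit30=0)
  nb ###.#: next=.  (t=4,i=2, bit29=0)
  nb ###..: next=.  (t=0,i=3, bit28=0)
  nb ##.##: next=#  (t=6,i=7, bit27=1)
  nb ##.#.: next=#  (t=0,i=8, bit26=1)
  nb ##..#: next=.  (t=0,i=4, bit25=0)
  nb ##...: next=#  (t=1,i=3, bit24=1)
  nb #.###: next=.  (t=2,i=8, bit23=0)
  nb #.##.: next=#  (t=1,i=1, bit22=1)
  nb #.#.#: next=#  (t=1,i=10, bit21=1)
  nb #.#..: next=.  (t=0,i=9, bit20=0)
  nb #..##: next=.  (t=0,i=0, bit19=0)
  nb #..#.: next=#  (t=2,i=5, bit18=1)
  nb #...#: next=#  (t=5,i=1, bit17=1)
  nb #....: next=.  (t=1,i=4, bit16=0)
  nb .####: next=.  (t=2,i=9, bit15=0)
  nb .###.: next=#  (t=0,i=2, bit14=1)
  nb .##.#: next=#  (t=0,i=7, bit13=1)
  nb .##..: next=#  (t=1,i=2, bit12=1)
  nb .#.##: next=#  (t=1,i=0, bit11=1)
  nb .#.#.: next=.  (t=3,i=6, bit10=0)
  nb .#..#: next=#  (t=0,i=10, bit9=1)
  nb .#...: next=.  (t=3,i=8, bit8=0)
  nb ..###: next=#  (t=0,i=1, bit7=1)
  nb ..##.: next=.  (t=0,i=6, bit6=0)
  nb ..#.#: next=.  (t=2,i=6, bit5=0)
  nb ..#..: next=.  (t=5,i=3, bit4=0)
  nb ...##: next=#  (t=1,i=6, bit3=1)
  nb ...#.: next=#  (t=3,i=4, bit2=1)
  nb ....#: next=.  (t=1,i=5, bit1=0)
  nb .....: next=#  (t=3,i=0, bit0=1)
  bits 00001101011001100111101010001101 = 224819853

224819853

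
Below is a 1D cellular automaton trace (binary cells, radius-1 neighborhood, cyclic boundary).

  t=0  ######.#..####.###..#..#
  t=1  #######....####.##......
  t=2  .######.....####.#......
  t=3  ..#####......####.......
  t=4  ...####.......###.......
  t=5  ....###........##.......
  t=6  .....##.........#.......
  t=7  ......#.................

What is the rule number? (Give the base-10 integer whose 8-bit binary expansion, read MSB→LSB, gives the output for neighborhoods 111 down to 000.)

224

  [7] ### => #  t=0,i=0
  [6] ##. => #  t=0,i=5
  [5] #.# => #  t=0,i=6
  [4] #.. => .  t=0,i=8
  [3] .## => .  t=0,i=10
  [2] .#. => .  t=0,i=7
  [1] ..# => .  t=0,i=9
  [0] ... => .  t=1,i=8
  bits 11100000 = 224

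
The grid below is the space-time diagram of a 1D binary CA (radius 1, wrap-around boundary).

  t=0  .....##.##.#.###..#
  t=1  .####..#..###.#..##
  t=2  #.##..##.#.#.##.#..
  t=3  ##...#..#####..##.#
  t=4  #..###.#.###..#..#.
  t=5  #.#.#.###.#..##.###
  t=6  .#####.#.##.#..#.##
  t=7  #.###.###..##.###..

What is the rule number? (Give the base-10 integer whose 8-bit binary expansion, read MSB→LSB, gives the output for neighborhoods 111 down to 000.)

  ### -> #   bit 7 = 1  t=0,i=14
  ##. -> .   bit 6 = 0  t=0,i=6
  #.# -> #   bit 5 = 1  t=0,i=7
  #.. -> .   bit 4 = 0  t=0,i=0
  .## -> .   bit 3 = 0  t=0,i=5
  .#. -> #   bit 2 = 1  t=0,i=11
  ..# -> #   bit 1 = 1  t=0,i=4
  ... -> #   bit 0 = 1  t=0,i=1
  bits 10100111 = 167

167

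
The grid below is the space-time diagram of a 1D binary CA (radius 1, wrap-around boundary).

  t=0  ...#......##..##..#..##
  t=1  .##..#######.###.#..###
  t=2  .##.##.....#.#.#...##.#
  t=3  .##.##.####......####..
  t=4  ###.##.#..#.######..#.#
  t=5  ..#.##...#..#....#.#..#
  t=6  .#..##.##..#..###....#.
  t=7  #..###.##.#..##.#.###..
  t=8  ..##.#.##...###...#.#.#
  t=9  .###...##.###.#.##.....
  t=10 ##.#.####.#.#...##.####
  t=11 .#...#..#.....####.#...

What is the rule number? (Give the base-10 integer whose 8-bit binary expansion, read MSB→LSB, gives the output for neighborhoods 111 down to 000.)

75

  nb ###: next=.  (t=1,i=6, bit7=0)
  nb ##.: next=#  (t=0,i=11, bit6=1)
  nb #.#: next=.  (t=1,i=0, bit5=0)
  nb #..: next=.  (t=0,i=0, bit4=0)
  nb .##: next=#  (t=0,i=10, bit3=1)
  nb .#.: next=.  (t=0,i=3, bit2=0)
  nb ..#: next=#  (t=0,i=2, bit1=1)
  nb ...: next=#  (t=0,i=1, bit0=1)
  bits 01001011 = 75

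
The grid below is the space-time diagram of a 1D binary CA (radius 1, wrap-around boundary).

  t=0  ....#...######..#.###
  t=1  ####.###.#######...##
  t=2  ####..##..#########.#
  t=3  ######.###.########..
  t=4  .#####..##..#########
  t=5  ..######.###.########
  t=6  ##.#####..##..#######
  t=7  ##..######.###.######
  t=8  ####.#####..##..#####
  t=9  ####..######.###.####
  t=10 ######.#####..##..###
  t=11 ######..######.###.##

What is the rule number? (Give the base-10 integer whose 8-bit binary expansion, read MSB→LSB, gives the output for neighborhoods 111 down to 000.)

  ### -> #   bit 7 = 1  t=0,i=9
  ##. -> #   bit 6 = 1  t=0,i=13
  #.# -> .   bit 5 = 0  t=0,i=17
  #.. -> #   bit 4 = 1  t=0,i=0
  .## -> .   bit 3 = 0  t=0,i=8
  .#. -> .   bit 2 = 0  t=0,i=4
  ..# -> #   bit 1 = 1  t=0,i=3
  ... -> #   bit 0 = 1  t=0,i=1
  bits 11010011 = 211

211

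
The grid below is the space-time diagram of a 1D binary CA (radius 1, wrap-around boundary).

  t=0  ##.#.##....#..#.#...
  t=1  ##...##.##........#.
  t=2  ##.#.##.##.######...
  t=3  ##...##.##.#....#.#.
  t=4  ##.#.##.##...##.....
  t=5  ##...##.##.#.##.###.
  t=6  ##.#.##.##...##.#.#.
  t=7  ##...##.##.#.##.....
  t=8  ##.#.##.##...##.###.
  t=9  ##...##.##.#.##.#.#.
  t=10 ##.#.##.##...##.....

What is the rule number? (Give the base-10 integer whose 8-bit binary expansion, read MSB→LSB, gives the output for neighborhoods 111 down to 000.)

  nb ###: next=.  (t=2,i=12, bit7=0)
  nb ##.: next=#  (t=0,i=1, bit6=1)
  nb #.#: next=.  (t=0,i=2, bit5=0)
  nb #..: next=.  (t=0,i=7, bit4=0)
  nb .##: next=#  (t=0,i=0, bit3=1)
  nb .#.: next=.  (t=0,i=3, bit2=0)
  nb ..#: next=.  (t=0,i=10, bit1=0)
  nb ...: next=#  (t=0,i=8, bit0=1)
  bits 01001001 = 73

73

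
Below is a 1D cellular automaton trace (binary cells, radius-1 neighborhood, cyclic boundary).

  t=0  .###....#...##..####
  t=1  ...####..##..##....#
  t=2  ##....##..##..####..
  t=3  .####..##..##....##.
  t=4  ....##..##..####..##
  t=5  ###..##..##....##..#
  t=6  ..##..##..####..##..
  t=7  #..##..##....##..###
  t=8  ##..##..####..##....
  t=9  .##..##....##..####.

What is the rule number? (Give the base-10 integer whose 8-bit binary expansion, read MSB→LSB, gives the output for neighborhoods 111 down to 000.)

81

  ### -> .   bit 7 = 0  t=0,i=2
  ##. -> #   bit 6 = 1  t=0,i=3
  #.# -> .   bit 5 = 0  t=0,i=0
  #.. -> #   bit 4 = 1  t=0,i=4
  .## -> .   bit 3 = 0  t=0,i=1
  .#. -> .   bit 2 = 0  t=0,i=8
  ..# -> .   bit 1 = 0  t=0,i=7
  ... -> #   bit 0 = 1  t=0,i=5
  bits 01010001 = 81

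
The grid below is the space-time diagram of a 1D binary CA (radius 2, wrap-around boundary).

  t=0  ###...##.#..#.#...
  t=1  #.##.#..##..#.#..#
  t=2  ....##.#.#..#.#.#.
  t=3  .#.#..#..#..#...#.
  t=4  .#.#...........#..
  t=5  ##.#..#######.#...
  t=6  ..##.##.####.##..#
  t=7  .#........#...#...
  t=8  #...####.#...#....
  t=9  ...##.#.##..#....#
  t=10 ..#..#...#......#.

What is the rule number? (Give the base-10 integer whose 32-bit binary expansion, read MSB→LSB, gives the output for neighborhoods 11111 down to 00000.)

  #####|#  b31=1 t=5,i=8
  ####.|#  b30=1 t=5,i=11
  ###.#|.  b29=0 t=5,i=12
  ###..|#  b28=1 t=0,i=2
  ##.##|.  b27=0 t=1,i=1
  ##.#.|#  b26=1 t=0,i=8
  ##..#|.  b25=0 t=1,i=10
  ##...|#  b24=1 t=0,i=3
  #.###|.  b23=0 t=6,i=8
  #.##.|.  b22=0 t=1,i=2
  #.#.#|.  b21=0 t=2,i=7
  #.#..|#  b20=1 t=0,i=9
  #..##|#  b19=1 t=1,i=7
  #..#.|.  b18=0 t=0,i=11
  #...#|.  b17=0 t=0,i=4
  #....|.  b16=0 t=2,i=0
  .####|.  b15=0 t=5,i=7
  .###.|.  b14=0 t=0,i=1
  .##.#|.  b13=0 t=0,i=7
  .##..|#  b12=1 t=1,i=9
  .#.##|.  b11=0 t=9,i=7
  .#.#.|.  b10=0 t=0,i=13
  .#..#|.  b9=0 t=0,i=10
  .#...|.  b8=0 t=0,i=15
  ..###|#  b7=1 t=0,i=0
  ..##.|.  b6=0 t=0,i=6
  ..#.#|#  b5=1 t=0,i=12
  ..#..|.  b4=0 t=3,i=6
  ...##|#  b3=1 t=0,i=5
  ...#.|#  b2=1 t=3,i=15
  ....#|.  b1=0 t=2,i=2
  .....|#  b0=1 t=2,i=1
  bits 11010101000110000001000010101101 = 3575124141

3575124141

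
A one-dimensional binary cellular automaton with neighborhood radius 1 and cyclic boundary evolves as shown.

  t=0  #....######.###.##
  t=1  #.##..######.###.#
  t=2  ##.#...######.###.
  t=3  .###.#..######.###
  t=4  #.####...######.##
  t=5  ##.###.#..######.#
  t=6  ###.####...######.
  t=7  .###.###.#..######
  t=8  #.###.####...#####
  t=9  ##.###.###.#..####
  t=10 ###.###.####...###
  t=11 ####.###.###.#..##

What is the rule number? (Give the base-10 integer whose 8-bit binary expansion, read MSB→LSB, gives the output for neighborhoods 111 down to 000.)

  ###|#  b7=1 t=0,i=6
  ##.|#  b6=1 t=0,i=0
  #.#|#  b5=1 t=0,i=11
  #..|.  b4=0 t=0,i=1
  .##|.  b3=0 t=0,i=5
  .#.|#  b2=1 t=2,i=3
  ..#|.  b1=0 t=0,i=4
  ...|#  b0=1 t=0,i=2
  bits 11100101 = 229

229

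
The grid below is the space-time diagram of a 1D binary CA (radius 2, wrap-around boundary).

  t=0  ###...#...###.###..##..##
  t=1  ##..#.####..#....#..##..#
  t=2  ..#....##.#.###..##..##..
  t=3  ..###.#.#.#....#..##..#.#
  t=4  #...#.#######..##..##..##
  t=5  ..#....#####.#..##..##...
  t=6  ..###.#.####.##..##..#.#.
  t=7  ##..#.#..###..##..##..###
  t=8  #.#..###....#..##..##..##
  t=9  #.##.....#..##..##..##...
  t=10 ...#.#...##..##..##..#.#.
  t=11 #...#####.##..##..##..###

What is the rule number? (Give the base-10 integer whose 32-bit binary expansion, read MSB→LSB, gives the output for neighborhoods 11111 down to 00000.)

  nb #####: next=#  (t=0,i=0, bit31=1)
  nb ####.: next=#  (t=0,i=1, bit30=1)
  nb ###.#: next=#  (t=0,i=12, bit29=1)
  nb ###..: next=.  (t=0,i=2, bit28=0)
  nb ##.##: next=.  (t=0,i=13, bit27=0)
  nb ##.#.: next=.  (t=2,i=9, bit26=0)
  nb ##..#: next=#  (t=0,i=17, bit25=1)
  nb ##...: next=.  (t=0,i=3, bit24=0)
  nb #.###: next=.  (t=0,i=14, bit23=0)
  nb #.##.: next=.  (t=6,i=13, bit22=0)
  nb #.#.#: next=#  (t=2,i=10, bit21=1)
  nb #.#..: next=#  (t=3,i=10, bit20=1)
  nb #..##: next=.  (t=0,i=18, bit19=0)
  nb #..#.: next=.  (t=1,i=3, bit18=0)
  nb #...#: next=#  (t=0,i=4, bit17=1)
  nb #....: next=#  (t=1,i=14, bit16=1)
  nb .####: next=#  (t=0,i=24, bit15=1)
  nb .###.: next=.  (t=0,i=11, bit14=0)
  nb .##.#: next=#  (t=2,i=8, bit13=1)
  nb .##..: next=#  (t=0,i=20, bit12=1)
  nb .#.##: next=.  (t=1,i=5, bit11=0)
  nb .#.#.: next=#  (t=3,i=7, bit10=1)
  nb .#..#: next=#  (t=1,i=18, bit9=1)
  nb .#...: next=#  (t=0,i=7, bit8=1)
  nb ..###: next=.  (t=0,i=10, bit7=0)
  nb ..##.: next=.  (t=0,i=19, bit6=0)
  nb ..#.#: next=.  (t=1,i=4, bit5=0)
  nb ..#..: next=#  (t=0,i=6, bit4=1)
  nb ...##: next=#  (t=0,i=9, bit3=1)
  nb ...#.: next=.  (t=0,i=5, bit2=0)
  nb ....#: next=.  (t=1,i=15, bit1=0)
  nb .....: next=.  (t=5,i=24, bit0=0)
  bits 11100010001100111011011100011000 = 3795040024

3795040024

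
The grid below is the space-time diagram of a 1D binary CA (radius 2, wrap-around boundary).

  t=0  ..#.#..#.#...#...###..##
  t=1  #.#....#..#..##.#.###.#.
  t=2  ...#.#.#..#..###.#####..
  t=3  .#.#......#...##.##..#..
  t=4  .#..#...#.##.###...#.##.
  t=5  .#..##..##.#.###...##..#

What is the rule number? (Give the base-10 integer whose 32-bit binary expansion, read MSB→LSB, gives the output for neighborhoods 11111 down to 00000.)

914418042

  ##### -> .   bit 31 = 0  t=2,i=19
  ####. -> .   bit 30 = 0  t=2,i=20
  ###.# -> #   bit 29 = 1  t=1,i=20
  ###.. -> #   bit 28 = 1  t=0,i=19
  ##.## -> .   bit 27 = 0  t=2,i=16
  ##.#. -> #   bit 26 = 1  t=1,i=15
  ##..# -> #   bit 25 = 1  t=0,i=0
  ##... -> .   bit 24 = 0  t=2,i=22
  #.### -> #   bit 23 = 1  t=1,i=18
  #.##. -> .   bit 22 = 0  t=3,i=17
  #.#.# -> .   bit 21 = 0  t=1,i=0
  #.#.. -> .   bit 20 = 0  t=0,i=4
  #..## -> .   bit 19 = 0  t=0,i=21
  #..#. -> .   bit 18 = 0  t=0,i=1
  #...# -> .   bit 17 = 0  t=0,i=11
  #.... -> .   bit 16 = 0  t=1,i=4
  .#### -> #   bit 15 = 1  t=2,i=18
  .###. -> #   bit 14 = 1  t=0,i=18
  .##.# -> #   bit 13 = 1  t=1,i=14
  .##.. -> .   bit 12 = 0  t=0,i=23
  .#.## -> #   bit 11 = 1  t=1,i=17
  .#.#. -> .   bit 10 = 0  t=0,i=3
  .#..# -> .   bit 9 = 0  t=0,i=5
  .#... -> #   bit 8 = 1  t=0,i=10
  ..### -> .   bit 7 = 0  t=0,i=17
  ..##. -> #   bit 6 = 1  t=0,i=22
  ..#.# -> #   bit 5 = 1  t=0,i=2
  ..#.. -> #   bit 4 = 1  t=0,i=13
  ...## -> #   bit 3 = 1  t=0,i=16
  ...#. -> .   bit 2 = 0  t=0,i=12
  ....# -> #   bit 1 = 1  t=1,i=5
  ..... -> .   bit 0 = 0  t=2,i=0
  bits 00110110100000001110100101111010 = 914418042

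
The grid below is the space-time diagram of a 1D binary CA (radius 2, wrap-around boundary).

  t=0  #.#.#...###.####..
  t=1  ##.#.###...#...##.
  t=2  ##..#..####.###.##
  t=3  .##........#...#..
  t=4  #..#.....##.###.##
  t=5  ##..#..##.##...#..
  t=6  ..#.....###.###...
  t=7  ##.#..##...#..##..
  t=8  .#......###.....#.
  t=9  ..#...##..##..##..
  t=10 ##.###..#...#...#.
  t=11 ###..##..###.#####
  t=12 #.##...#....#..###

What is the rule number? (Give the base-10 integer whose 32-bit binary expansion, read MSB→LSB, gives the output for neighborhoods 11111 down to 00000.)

  nb #####: next=#  (t=11,i=0, bit31=1)
  nb ####.: next=.  (t=0,i=14, bit30=0)
  nb ###.#: next=.  (t=0,i=10, bit29=0)
  nb ###..: next=#  (t=0,i=15, bit28=1)
  nb ##.##: next=#  (t=0,i=11, bit27=1)
  nb ##.#.: next=.  (t=1,i=2, bit26=0)
  nb ##..#: next=#  (t=0,i=16, bit25=1)
  nb ##...: next=#  (t=1,i=8, bit24=1)
  nb #.###: next=.  (t=0,i=12, bit23=0)
  nb #.##.: next=#  (t=1,i=0, bit22=1)
  nb #.#.#: next=.  (t=0,i=2, bit21=0)
  nb #.#..: next=.  (t=0,i=4, bit20=0)
  nb #..##: next=.  (t=2,i=6, bit19=0)
  nb #..#.: next=.  (t=0,i=17, bit18=0)
  nb #...#: next=#  (t=0,i=6, bit17=1)
  nb #....: next=.  (t=3,i=4, bit16=0)
  nb .####: next=.  (t=0,i=13, bit15=0)
  nb .###.: next=.  (t=0,i=9, bit14=0)
  nb .##.#: next=#  (t=1,i=1, bit13=1)
  nb .##..: next=.  (t=3,i=2, bit12=0)
  nb .#.##: next=#  (t=1,i=4, bit11=1)
  nb .#.#.: next=#  (t=0,i=1, bit10=1)
  nb .#..#: next=.  (t=2,i=5, bit9=0)
  nb .#...: next=#  (t=0,i=5, bit8=1)
  nb ..###: next=.  (t=0,i=8, bit7=0)
  nb ..##.: next=.  (t=1,i=15, bit6=0)
  nb ..#.#: next=#  (t=0,i=0, bit5=1)
  nb ..#..: next=.  (t=1,i=11, bit4=0)
  nb ...##: next=#  (t=0,i=7, bit3=1)
  nb ...#.: next=#  (t=1,i=10, bit2=1)
  nb ....#: next=#  (t=3,i=9, bit1=1)
  nb .....: next=.  (t=3,i=5, bit0=0)
  bits 10011011010000100010110100101110 = 2604805422

2604805422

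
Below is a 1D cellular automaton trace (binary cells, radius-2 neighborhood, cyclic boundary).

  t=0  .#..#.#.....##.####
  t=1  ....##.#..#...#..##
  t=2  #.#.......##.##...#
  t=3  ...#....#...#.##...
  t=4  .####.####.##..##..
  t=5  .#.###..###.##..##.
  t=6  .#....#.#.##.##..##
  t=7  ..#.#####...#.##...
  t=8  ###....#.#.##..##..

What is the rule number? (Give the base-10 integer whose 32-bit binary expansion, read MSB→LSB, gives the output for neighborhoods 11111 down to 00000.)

  nb #####: next=.  (t=7,i=6, bit31=0)
  nb ####.: next=#  (t=0,i=17, bit30=1)
  nb ###.#: next=#  (t=0,i=18, bit29=1)
  nb ###..: next=.  (t=5,i=5, bit28=0)
  nb ##.##: next=#  (t=0,i=14, bit27=1)
  nb ##.#.: next=.  (t=0,i=0, bit26=0)
  nb ##..#: next=#  (t=4,i=13, bit25=1)
  nb ##...: next=#  (t=1,i=0, bit24=1)
  nb #.###: next=.  (t=0,i=15, bit23=0)
  nb #.##.: next=.  (t=2,i=13, bit22=0)
  nb #.#.#: next=#  (t=6,i=8, bit21=1)
  nb #.#..: next=.  (t=0,i=1, bit20=0)
  nb #..##: next=.  (t=1,i=16, bit19=0)
  nb #..#.: next=.  (t=0,i=3, bit18=0)
  nb #...#: next=.  (t=1,i=12, bit17=0)
  nb #....: next=.  (t=0,i=8, bit16=0)
  nb .####: next=.  (t=0,i=16, bit15=0)
  nb .###.: next=.  (t=5,i=4, bit14=0)
  nb .##.#: next=.  (t=0,i=13, bit13=0)
  nb .##..: next=#  (t=1,i=18, bit12=1)
  nb .#.##: next=.  (t=3,i=13, bit11=0)
  nb .#.#.: next=#  (t=0,i=5, bit10=1)
  nb .#..#: next=.  (t=0,i=2, bit9=0)
  nb .#...: next=#  (t=0,i=7, bit8=1)
  nb ..###: next=#  (t=4,i=1, bit7=1)
  nb ..##.: next=.  (t=0,i=12, bit6=0)
  nb ..#.#: next=#  (t=0,i=4, bit5=1)
  nb ..#..: next=#  (t=1,i=10, bit4=1)
  nb ...##: next=.  (t=0,i=11, bit3=0)
  nb ...#.: next=#  (t=1,i=13, bit2=1)
  nb ....#: next=#  (t=0,i=10, bit1=1)
  nb .....: next=.  (t=0,i=9, bit0=0)
  bits 01101011001000000001010110110110 = 1797264822

1797264822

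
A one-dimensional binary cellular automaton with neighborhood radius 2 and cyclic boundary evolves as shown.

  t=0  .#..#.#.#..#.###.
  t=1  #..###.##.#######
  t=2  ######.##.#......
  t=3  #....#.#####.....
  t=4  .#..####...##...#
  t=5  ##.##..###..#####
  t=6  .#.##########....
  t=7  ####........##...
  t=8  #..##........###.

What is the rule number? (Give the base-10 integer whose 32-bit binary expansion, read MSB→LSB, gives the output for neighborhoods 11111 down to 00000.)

  ##### -> .   bit 31 = 0  t=1,i=12
  ####. -> .   bit 30 = 0  t=1,i=16
  ###.# -> #   bit 29 = 1  t=1,i=5
  ###.. -> #   bit 28 = 1  t=0,i=15
  ##.## -> .   bit 27 = 0  t=1,i=6
  ##.#. -> #   bit 26 = 1  t=2,i=9
  ##..# -> #   bit 25 = 1  t=0,i=16
  ##... -> #   bit 24 = 1  t=3,i=12
  #.### -> #   bit 23 = 1  t=0,i=13
  #.##. -> #   bit 22 = 1  t=1,i=7
  #.#.# -> .   bit 21 = 0  t=0,i=6
  #.#.. -> #   bit 20 = 1  t=0,i=8
  #..## -> #   bit 19 = 1  t=1,i=2
  #..#. -> #   bit 18 = 1  t=0,i=0
  #...# -> #   bit 17 = 1  t=4,i=9
  #.... -> .   bit 16 = 0  t=2,i=12
  .#### -> .   bit 15 = 0  t=1,i=11
  .###. -> #   bit 14 = 1  t=0,i=14
  .##.# -> #   bit 13 = 1  t=1,i=8
  .##.. -> #   bit 12 = 1  t=4,i=12
  .#.## -> #   bit 11 = 1  t=0,i=12
  .#.#. -> #   bit 10 = 1  t=0,i=5
  .#..# -> .   bit 9 = 0  t=0,i=2
  .#... -> #   bit 8 = 1  t=2,i=11
  ..### -> #   bit 7 = 1  t=1,i=3
  ..##. -> .   bit 6 = 0  t=4,i=11
  ..#.# -> #   bit 5 = 1  t=0,i=4
  ..#.. -> .   bit 4 = 0  t=0,i=1
  ...## -> .   bit 3 = 0  t=2,i=16
  ...#. -> #   bit 2 = 1  t=3,i=4
  ....# -> .   bit 1 = 0  t=2,i=15
  ..... -> .   bit 0 = 0  t=2,i=13
  bits 00110111110111100111110110100100 = 937328036

937328036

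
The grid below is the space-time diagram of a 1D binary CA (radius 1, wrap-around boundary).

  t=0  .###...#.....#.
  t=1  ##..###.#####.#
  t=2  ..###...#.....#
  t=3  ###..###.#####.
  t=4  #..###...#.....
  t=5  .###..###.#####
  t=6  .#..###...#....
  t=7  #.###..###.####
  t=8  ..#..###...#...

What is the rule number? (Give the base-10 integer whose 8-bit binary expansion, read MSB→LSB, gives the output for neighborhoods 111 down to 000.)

  nb ###: next=.  (t=0,i=2, bit7=0)
  nb ##.: next=.  (t=0,i=3, bit6=0)
  nb #.#: next=.  (t=1,i=7, bit5=0)
  nb #..: next=#  (t=0,i=4, bit4=1)
  nb .##: next=#  (t=0,i=1, bit3=1)
  nb .#.: next=.  (t=0,i=7, bit2=0)
  nb ..#: next=#  (t=0,i=0, bit1=1)
  nb ...: next=#  (t=0,i=5, bit0=1)
  bits 00011011 = 27

27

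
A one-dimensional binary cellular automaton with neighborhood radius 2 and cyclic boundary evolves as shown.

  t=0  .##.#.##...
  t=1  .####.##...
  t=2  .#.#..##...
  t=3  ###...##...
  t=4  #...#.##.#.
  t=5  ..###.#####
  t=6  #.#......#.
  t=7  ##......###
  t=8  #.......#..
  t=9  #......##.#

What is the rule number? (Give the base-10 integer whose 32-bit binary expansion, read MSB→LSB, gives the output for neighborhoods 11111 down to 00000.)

1181103348

  ##### -> .   bit 31 = 0  t=5,i=8
  ####. -> #   bit 30 = 1  t=1,i=3
  ###.# -> .   bit 29 = 0  t=1,i=4
  ###.. -> .   bit 28 = 0  t=3,i=2
  ##.## -> .   bit 27 = 0  t=1,i=5
  ##.#. -> #   bit 26 = 1  t=0,i=3
  ##..# -> #   bit 25 = 1  t=5,i=0
  ##... -> .   bit 24 = 0  t=0,i=8
  #.### -> .   bit 23 = 0  t=5,i=6
  #.##. -> #   bit 22 = 1  t=0,i=6
  #.#.# -> #   bit 21 = 1  t=0,i=4
  #.#.. -> .   bit 20 = 0  t=2,i=3
  #..## -> .   bit 19 = 0  t=2,i=5
  #..#. -> #   bit 18 = 1  t=8,i=10
  #...# -> #   bit 17 = 1  t=3,i=4
  #.... -> .   bit 16 = 0  t=0,i=9
  .#### -> .   bit 15 = 0  t=1,i=2
  .###. -> .   bit 14 = 0  t=3,i=1
  .##.# -> #   bit 13 = 1  t=0,i=2
  .##.. -> #   bit 12 = 1  t=0,i=7
  .#.## -> .   bit 11 = 0  t=0,i=5
  .#.#. -> #   bit 10 = 1  t=2,i=2
  .#..# -> .   bit 9 = 0  t=2,i=4
  .#... -> .   bit 8 = 0  t=4,i=1
  ..### -> #   bit 7 = 1  t=1,i=1
  ..##. -> #   bit 6 = 1  t=0,i=1
  ..#.# -> #   bit 5 = 1  t=2,i=1
  ..#.. -> #   bit 4 = 1  t=8,i=0
  ...## -> .   bit 3 = 0  t=0,i=0
  ...#. -> #   bit 2 = 1  t=2,i=0
  ....# -> .   bit 1 = 0  t=0,i=10
  ..... -> .   bit 0 = 0  t=6,i=5
  bits 01000110011001100011010011110100 = 1181103348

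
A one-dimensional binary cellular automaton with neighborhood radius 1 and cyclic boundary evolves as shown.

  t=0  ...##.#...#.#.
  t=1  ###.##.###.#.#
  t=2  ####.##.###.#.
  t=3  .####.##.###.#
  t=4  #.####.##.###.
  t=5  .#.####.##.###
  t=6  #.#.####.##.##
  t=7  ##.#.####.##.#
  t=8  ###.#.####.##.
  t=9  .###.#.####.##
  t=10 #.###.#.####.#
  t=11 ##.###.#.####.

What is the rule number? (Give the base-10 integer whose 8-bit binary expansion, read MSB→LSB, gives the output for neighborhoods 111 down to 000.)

243

  ### -> #   bit 7 = 1  t=1,i=0
  ##. -> #   bit 6 = 1  t=0,i=4
  #.# -> #   bit 5 = 1  t=0,i=5
  #.. -> #   bit 4 = 1  t=0,i=7
  .## -> .   bit 3 = 0  t=0,i=3
  .#. -> .   bit 2 = 0  t=0,i=6
  ..# -> #   bit 1 = 1  t=0,i=2
  ... -> #   bit 0 = 1  t=0,i=0
  bits 11110011 = 243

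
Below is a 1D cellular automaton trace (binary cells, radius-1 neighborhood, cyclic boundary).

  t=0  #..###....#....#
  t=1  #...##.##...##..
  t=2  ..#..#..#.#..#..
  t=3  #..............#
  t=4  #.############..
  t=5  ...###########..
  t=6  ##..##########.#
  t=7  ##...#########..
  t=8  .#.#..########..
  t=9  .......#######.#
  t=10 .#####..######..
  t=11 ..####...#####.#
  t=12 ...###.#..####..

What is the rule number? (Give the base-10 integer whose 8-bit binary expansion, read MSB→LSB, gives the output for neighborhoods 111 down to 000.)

193

  ### -> #   bit 7 = 1  t=0,i=4
  ##. -> #   bit 6 = 1  t=0,i=0
  #.# -> .   bit 5 = 0  t=1,i=6
  #.. -> .   bit 4 = 0  t=0,i=1
  .## -> .   bit 3 = 0  t=0,i=3
  .#. -> .   bit 2 = 0  t=0,i=10
  ..# -> .   bit 1 = 0  t=0,i=2
  ... -> #   bit 0 = 1  t=0,i=7
  bits 11000001 = 193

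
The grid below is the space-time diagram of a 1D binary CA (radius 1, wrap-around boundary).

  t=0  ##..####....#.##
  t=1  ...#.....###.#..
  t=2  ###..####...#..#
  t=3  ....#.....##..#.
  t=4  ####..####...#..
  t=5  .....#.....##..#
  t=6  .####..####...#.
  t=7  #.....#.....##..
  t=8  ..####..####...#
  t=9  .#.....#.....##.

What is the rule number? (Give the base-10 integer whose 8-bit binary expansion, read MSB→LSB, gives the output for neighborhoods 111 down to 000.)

35

  ###|.  b7=0 t=0,i=0
  ##.|.  b6=0 t=0,i=1
  #.#|#  b5=1 t=0,i=13
  #..|.  b4=0 t=0,i=2
  .##|.  b3=0 t=0,i=4
  .#.|.  b2=0 t=0,i=12
  ..#|#  b1=1 t=0,i=3
  ...|#  b0=1 t=0,i=9
  bits 00100011 = 35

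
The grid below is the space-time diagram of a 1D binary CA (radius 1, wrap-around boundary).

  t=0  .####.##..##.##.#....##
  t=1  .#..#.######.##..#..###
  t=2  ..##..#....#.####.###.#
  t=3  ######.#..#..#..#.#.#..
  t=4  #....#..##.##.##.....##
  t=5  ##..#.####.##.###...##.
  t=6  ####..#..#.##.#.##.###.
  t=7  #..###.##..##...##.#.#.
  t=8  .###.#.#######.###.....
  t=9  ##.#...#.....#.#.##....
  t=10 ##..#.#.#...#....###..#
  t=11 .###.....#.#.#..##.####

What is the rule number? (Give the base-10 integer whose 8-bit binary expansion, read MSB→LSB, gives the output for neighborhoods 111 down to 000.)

90

  [7] ### => .  t=0,i=2
  [6] ##. => #  t=0,i=4
  [5] #.# => .  t=0,i=0
  [4] #.. => #  t=0,i=8
  [3] .## => #  t=0,i=1
  [2] .#. => .  t=0,i=16
  [1] ..# => #  t=0,i=9
  [0] ... => .  t=0,i=18
  bits 01011010 = 90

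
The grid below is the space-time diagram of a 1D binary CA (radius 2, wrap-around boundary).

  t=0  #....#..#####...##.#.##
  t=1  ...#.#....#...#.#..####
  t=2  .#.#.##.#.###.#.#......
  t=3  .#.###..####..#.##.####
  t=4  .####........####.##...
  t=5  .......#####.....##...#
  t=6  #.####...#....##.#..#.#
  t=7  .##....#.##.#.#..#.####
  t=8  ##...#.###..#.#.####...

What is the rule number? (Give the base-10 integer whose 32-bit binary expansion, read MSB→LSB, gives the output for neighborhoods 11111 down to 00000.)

  nb #####: next=#  (t=0,i=10, bit31=1)
  nb ####.: next=.  (t=0,i=11, bit30=0)
  nb ###.#: next=.  (t=2,i=12, bit29=0)
  nb ###..: next=.  (t=0,i=0, bit28=0)
  nb ##.##: next=#  (t=3,i=18, bit27=1)
  nb ##.#.: next=.  (t=0,i=18, bit26=0)
  nb ##..#: next=.  (t=3,i=6, bit25=0)
  nb ##...: next=.  (t=0,i=1, bit24=0)
  nb #.###: next=#  (t=0,i=21, bit23=1)
  nb #.##.: next=#  (t=2,i=5, bit22=1)
  nb #.#.#: next=#  (t=0,i=19, bit21=1)
  nb #.#..: next=#  (t=1,i=5, bit20=1)
  nb #..##: next=.  (t=0,i=7, bit19=0)
  nb #..#.: next=#  (t=3,i=13, bit18=1)
  nb #...#: next=#  (t=0,i=14, bit17=1)
  nb #....: next=.  (t=0,i=2, bit16=0)
  nb .####: next=.  (t=0,i=9, bit15=0)
  nb .###.: next=#  (t=0,i=22, bit14=1)
  nb .##.#: next=.  (t=0,i=17, bit13=0)
  nb .##..: next=.  (t=4,i=19, bit12=0)
  nb .#.##: next=#  (t=0,i=20, bit11=1)
  nb .#.#.: next=.  (t=1,i=4, bit10=0)
  nb .#..#: next=.  (t=0,i=6, bit9=0)
  nb .#...: next=#  (t=1,i=6, bit8=1)
  nb ..###: next=.  (t=0,i=8, bit7=0)
  nb ..##.: next=#  (t=0,i=16, bit6=1)
  nb ..#.#: next=#  (t=1,i=3, bit5=1)
  nb ..#..: next=#  (t=0,i=5, bit4=1)
  nb ...##: next=.  (t=0,i=15, bit3=0)
  nb ...#.: next=.  (t=0,i=4, bit2=0)
  nb ....#: next=#  (t=0,i=3, bit1=1)
  nb .....: next=#  (t=2,i=19, bit0=1)
  bits 10001000111101100100100101110011 = 2297842035

2297842035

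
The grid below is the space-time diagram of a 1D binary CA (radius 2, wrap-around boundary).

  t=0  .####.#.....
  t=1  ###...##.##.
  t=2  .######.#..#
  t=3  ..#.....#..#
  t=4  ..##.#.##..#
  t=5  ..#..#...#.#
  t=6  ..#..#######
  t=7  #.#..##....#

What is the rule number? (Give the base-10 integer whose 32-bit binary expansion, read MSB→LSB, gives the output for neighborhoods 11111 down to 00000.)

456312317

  nb #####: next=.  (t=2,i=3, bit31=0)
  nb ####.: next=.  (t=0,i=3, bit30=0)
  nb ###.#: next=.  (t=0,i=4, bit29=0)
  nb ###..: next=#  (t=1,i=2, bit28=1)
  nb ##.##: next=#  (t=1,i=8, bit27=1)
  nb ##.#.: next=.  (t=0,i=5, bit26=0)
  nb ##..#: next=#  (t=4,i=9, bit25=1)
  nb ##...: next=#  (t=1,i=3, bit24=1)
  nb #.###: next=.  (t=1,i=0, bit23=0)
  nb #.##.: next=.  (t=1,i=9, bit22=0)
  nb #.#.#: next=#  (t=4,i=5, bit21=1)
  nb #.#..: next=#  (t=0,i=6, bit20=1)
  nb #..##: next=.  (t=4,i=1, bit19=0)
  nb #..#.: next=.  (t=2,i=10, bit18=0)
  nb #...#: next=#  (t=1,i=4, bit17=1)
  nb #....: next=.  (t=0,i=8, bit16=0)
  nb .####: next=#  (t=0,i=2, bit15=1)
  nb .###.: next=#  (t=1,i=1, bit14=1)
  nb .##.#: next=.  (t=1,i=7, bit13=0)
  nb .##..: next=.  (t=4,i=8, bit12=0)
  nb .#.##: next=.  (t=2,i=0, bit11=0)
  nb .#.#.: next=#  (t=5,i=10, bit10=1)
  nb .#..#: next=.  (t=2,i=9, bit9=0)
  nb .#...: next=#  (t=0,i=7, bit8=1)
  nb ..###: next=#  (t=0,i=1, bit7=1)
  nb ..##.: next=#  (t=1,i=6, bit6=1)
  nb ..#.#: next=#  (t=2,i=11, bit5=1)
  nb ..#..: next=#  (t=3,i=2, bit4=1)
  nb ...##: next=#  (t=0,i=0, bit3=1)
  nb ...#.: next=#  (t=3,i=7, bit2=1)
  nb ....#: next=.  (t=0,i=11, bit1=0)
  nb .....: next=#  (t=0,i=9, bit0=1)
  bits 00011011001100101100010111111101 = 456312317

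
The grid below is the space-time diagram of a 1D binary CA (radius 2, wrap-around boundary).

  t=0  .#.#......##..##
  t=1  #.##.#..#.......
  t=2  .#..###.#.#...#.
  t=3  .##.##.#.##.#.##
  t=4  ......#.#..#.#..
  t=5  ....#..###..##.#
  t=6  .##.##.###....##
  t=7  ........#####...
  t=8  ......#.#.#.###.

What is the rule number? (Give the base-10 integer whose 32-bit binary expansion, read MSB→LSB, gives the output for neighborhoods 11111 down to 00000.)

2501070482

  nb #####: next=#  (t=7,i=10, bit31=1)
  nb ####.: next=.  (t=7,i=11, bit30=0)
  nb ###.#: next=.  (t=2,i=6, bit29=0)
  nb ###..: next=#  (t=5,i=9, bit28=1)
  nb ##.##: next=.  (t=3,i=0, bit27=0)
  nb ##.#.: next=#  (t=0,i=0, bit26=1)
  nb ##..#: next=.  (t=0,i=12, bit25=0)
  nb ##...: next=#  (t=6,i=10, bit24=1)
  nb #.###: next=.  (t=6,i=7, bit23=0)
  nb #.##.: next=.  (t=1,i=2, bit22=0)
  nb #.#.#: next=.  (t=0,i=1, bit21=0)
  nb #.#..: next=#  (t=0,i=3, bit20=1)
  nb #..##: next=.  (t=0,i=13, bit19=0)
  nb #..#.: next=.  (t=1,i=7, bit18=0)
  nb #...#: next=#  (t=2,i=12, bit17=1)
  nb #....: next=#  (t=0,i=5, bit16=1)
  nb .####: next=.  (t=7,i=9, bit15=0)
  nb .###.: next=#  (t=2,i=5, bit14=1)
  nb .##.#: next=.  (t=0,i=15, bit13=0)
  nb .##..: next=.  (t=0,i=11, bit12=0)
  nb .#.##: next=#  (t=1,i=1, bit11=1)
  nb .#.#.: next=#  (t=0,i=2, bit10=1)
  nb .#..#: next=#  (t=1,i=6, bit9=1)
  nb .#...: next=.  (t=0,i=4, bit8=0)
  nb ..###: next=#  (t=2,i=4, bit7=1)
  nb ..##.: next=.  (t=0,i=10, bit6=0)
  nb ..#.#: next=.  (t=1,i=0, bit5=0)
  nb ..#..: next=#  (t=1,i=8, bit4=1)
  nb ...##: next=.  (t=0,i=9, bit3=0)
  nb ...#.: next=.  (t=1,i=15, bit2=0)
  nb ....#: next=#  (t=0,i=8, bit1=1)
  nb .....: next=.  (t=0,i=6, bit0=0)
  bits 10010101000100110100111010010010 = 2501070482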